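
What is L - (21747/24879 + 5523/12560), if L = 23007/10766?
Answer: 461543658223/560693710640 ≈ 0.82316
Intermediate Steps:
L = 23007/10766 (L = 23007*(1/10766) = 23007/10766 ≈ 2.1370)
L - (21747/24879 + 5523/12560) = 23007/10766 - (21747/24879 + 5523/12560) = 23007/10766 - (21747*(1/24879) + 5523*(1/12560)) = 23007/10766 - (7249/8293 + 5523/12560) = 23007/10766 - 1*136849679/104160080 = 23007/10766 - 136849679/104160080 = 461543658223/560693710640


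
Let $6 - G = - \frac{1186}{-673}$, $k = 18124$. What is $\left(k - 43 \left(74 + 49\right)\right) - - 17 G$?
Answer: $\frac{8686439}{673} \approx 12907.0$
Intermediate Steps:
$G = \frac{2852}{673}$ ($G = 6 - - \frac{1186}{-673} = 6 - \left(-1186\right) \left(- \frac{1}{673}\right) = 6 - \frac{1186}{673} = \frac{2852}{673} \approx 4.2377$)
$\left(k - 43 \left(74 + 49\right)\right) - - 17 G = \left(18124 - 43 \left(74 + 49\right)\right) - \left(-17\right) \frac{2852}{673} = \left(18124 - 5289\right) - - \frac{48484}{673} = \left(18124 - 5289\right) + \frac{48484}{673} = 12835 + \frac{48484}{673} = \frac{8686439}{673}$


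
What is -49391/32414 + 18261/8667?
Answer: 18204473/31214682 ≈ 0.58320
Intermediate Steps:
-49391/32414 + 18261/8667 = -49391*1/32414 + 18261*(1/8667) = -49391/32414 + 2029/963 = 18204473/31214682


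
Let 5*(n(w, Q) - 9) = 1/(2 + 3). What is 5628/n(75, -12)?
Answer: 70350/113 ≈ 622.57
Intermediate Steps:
n(w, Q) = 226/25 (n(w, Q) = 9 + 1/(5*(2 + 3)) = 9 + (⅕)/5 = 9 + (⅕)*(⅕) = 9 + 1/25 = 226/25)
5628/n(75, -12) = 5628/(226/25) = 5628*(25/226) = 70350/113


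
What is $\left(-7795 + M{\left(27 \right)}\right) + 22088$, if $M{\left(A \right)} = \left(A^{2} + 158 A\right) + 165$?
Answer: $19453$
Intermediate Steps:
$M{\left(A \right)} = 165 + A^{2} + 158 A$
$\left(-7795 + M{\left(27 \right)}\right) + 22088 = \left(-7795 + \left(165 + 27^{2} + 158 \cdot 27\right)\right) + 22088 = \left(-7795 + \left(165 + 729 + 4266\right)\right) + 22088 = \left(-7795 + 5160\right) + 22088 = -2635 + 22088 = 19453$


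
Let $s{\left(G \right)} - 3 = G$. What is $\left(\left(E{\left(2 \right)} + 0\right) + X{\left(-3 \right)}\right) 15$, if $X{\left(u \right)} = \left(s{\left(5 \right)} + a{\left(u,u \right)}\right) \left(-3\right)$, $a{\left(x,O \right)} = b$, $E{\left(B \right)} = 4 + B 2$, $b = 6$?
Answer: $-510$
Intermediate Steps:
$s{\left(G \right)} = 3 + G$
$E{\left(B \right)} = 4 + 2 B$
$a{\left(x,O \right)} = 6$
$X{\left(u \right)} = -42$ ($X{\left(u \right)} = \left(\left(3 + 5\right) + 6\right) \left(-3\right) = \left(8 + 6\right) \left(-3\right) = 14 \left(-3\right) = -42$)
$\left(\left(E{\left(2 \right)} + 0\right) + X{\left(-3 \right)}\right) 15 = \left(\left(\left(4 + 2 \cdot 2\right) + 0\right) - 42\right) 15 = \left(\left(\left(4 + 4\right) + 0\right) - 42\right) 15 = \left(\left(8 + 0\right) - 42\right) 15 = \left(8 - 42\right) 15 = \left(-34\right) 15 = -510$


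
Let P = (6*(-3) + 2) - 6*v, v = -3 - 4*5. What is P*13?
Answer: 1586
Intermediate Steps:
v = -23 (v = -3 - 20 = -23)
P = 122 (P = (6*(-3) + 2) - 6*(-23) = (-18 + 2) + 138 = -16 + 138 = 122)
P*13 = 122*13 = 1586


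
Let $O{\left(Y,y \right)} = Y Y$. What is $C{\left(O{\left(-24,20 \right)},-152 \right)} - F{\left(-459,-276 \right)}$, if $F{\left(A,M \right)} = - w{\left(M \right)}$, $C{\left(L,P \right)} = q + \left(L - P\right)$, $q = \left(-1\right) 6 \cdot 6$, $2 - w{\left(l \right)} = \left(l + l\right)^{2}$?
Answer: $-304010$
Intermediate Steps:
$O{\left(Y,y \right)} = Y^{2}$
$w{\left(l \right)} = 2 - 4 l^{2}$ ($w{\left(l \right)} = 2 - \left(l + l\right)^{2} = 2 - \left(2 l\right)^{2} = 2 - 4 l^{2}$)
$q = -36$ ($q = \left(-6\right) 6 = -36$)
$C{\left(L,P \right)} = -36 + L - P$ ($C{\left(L,P \right)} = -36 + \left(L - P\right) = -36 + L - P$)
$F{\left(A,M \right)} = -2 + 4 M^{2}$ ($F{\left(A,M \right)} = - (2 - 4 M^{2}) = -2 + 4 M^{2}$)
$C{\left(O{\left(-24,20 \right)},-152 \right)} - F{\left(-459,-276 \right)} = \left(-36 + \left(-24\right)^{2} - -152\right) - \left(-2 + 4 \left(-276\right)^{2}\right) = \left(-36 + 576 + 152\right) - \left(-2 + 4 \cdot 76176\right) = 692 - \left(-2 + 304704\right) = 692 - 304702 = -304010$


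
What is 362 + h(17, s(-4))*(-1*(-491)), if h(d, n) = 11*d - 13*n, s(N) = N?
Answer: 117711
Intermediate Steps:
h(d, n) = -13*n + 11*d
362 + h(17, s(-4))*(-1*(-491)) = 362 + (-13*(-4) + 11*17)*(-1*(-491)) = 362 + (52 + 187)*491 = 362 + 239*491 = 362 + 117349 = 117711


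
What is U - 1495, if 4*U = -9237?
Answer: -15217/4 ≈ -3804.3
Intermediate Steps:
U = -9237/4 (U = (¼)*(-9237) = -9237/4 ≈ -2309.3)
U - 1495 = -9237/4 - 1495 = -15217/4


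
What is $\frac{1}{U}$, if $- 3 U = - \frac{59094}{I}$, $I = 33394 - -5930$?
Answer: $\frac{6554}{3283} \approx 1.9963$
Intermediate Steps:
$I = 39324$ ($I = 33394 + 5930 = 39324$)
$U = \frac{3283}{6554}$ ($U = - \frac{\left(-59094\right) \frac{1}{39324}}{3} = \left(- \frac{1}{3}\right) \left(- \frac{9849}{6554}\right) = \frac{3283}{6554} \approx 0.50092$)
$\frac{1}{U} = \frac{1}{\frac{3283}{6554}} = \frac{6554}{3283}$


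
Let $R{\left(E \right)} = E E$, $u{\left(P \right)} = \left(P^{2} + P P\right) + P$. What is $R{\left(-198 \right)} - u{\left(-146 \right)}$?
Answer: $-3282$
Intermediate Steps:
$u{\left(P \right)} = P + 2 P^{2}$ ($u{\left(P \right)} = \left(P^{2} + P^{2}\right) + P = 2 P^{2} + P = P + 2 P^{2}$)
$R{\left(E \right)} = E^{2}$
$R{\left(-198 \right)} - u{\left(-146 \right)} = \left(-198\right)^{2} - - 146 \left(1 + 2 \left(-146\right)\right) = 39204 - - 146 \left(1 - 292\right) = 39204 - \left(-146\right) \left(-291\right) = 39204 - 42486 = -3282$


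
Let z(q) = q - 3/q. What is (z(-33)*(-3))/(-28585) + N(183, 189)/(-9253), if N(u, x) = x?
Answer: -69476973/2909467055 ≈ -0.023880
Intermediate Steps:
(z(-33)*(-3))/(-28585) + N(183, 189)/(-9253) = ((-33 - 3/(-33))*(-3))/(-28585) + 189/(-9253) = ((-33 - 3*(-1/33))*(-3))*(-1/28585) + 189*(-1/9253) = ((-33 + 1/11)*(-3))*(-1/28585) - 189/9253 = -362/11*(-3)*(-1/28585) - 189/9253 = (1086/11)*(-1/28585) - 189/9253 = -1086/314435 - 189/9253 = -69476973/2909467055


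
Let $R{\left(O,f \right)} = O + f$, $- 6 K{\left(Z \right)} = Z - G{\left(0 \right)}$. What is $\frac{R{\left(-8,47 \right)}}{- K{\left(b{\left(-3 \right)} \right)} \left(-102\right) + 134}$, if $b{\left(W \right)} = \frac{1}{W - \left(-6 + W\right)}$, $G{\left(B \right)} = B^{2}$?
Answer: $\frac{234}{787} \approx 0.29733$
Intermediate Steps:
$b{\left(W \right)} = \frac{1}{6}$
$K{\left(Z \right)} = - \frac{Z}{6}$ ($K{\left(Z \right)} = - \frac{Z - 0^{2}}{6} = - \frac{Z - 0}{6} = - \frac{Z + 0}{6} = - \frac{Z}{6}$)
$\frac{R{\left(-8,47 \right)}}{- K{\left(b{\left(-3 \right)} \right)} \left(-102\right) + 134} = \frac{-8 + 47}{- \frac{-1}{6 \cdot 6} \left(-102\right) + 134} = \frac{39}{\left(-1\right) \left(- \frac{1}{36}\right) \left(-102\right) + 134} = \frac{39}{\frac{1}{36} \left(-102\right) + 134} = \frac{39}{- \frac{17}{6} + 134} = \frac{39}{\frac{787}{6}} = 39 \cdot \frac{6}{787} = \frac{234}{787}$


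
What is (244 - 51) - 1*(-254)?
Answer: 447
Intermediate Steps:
(244 - 51) - 1*(-254) = 193 + 254 = 447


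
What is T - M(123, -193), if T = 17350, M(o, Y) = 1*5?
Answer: 17345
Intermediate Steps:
M(o, Y) = 5
T - M(123, -193) = 17350 - 1*5 = 17350 - 5 = 17345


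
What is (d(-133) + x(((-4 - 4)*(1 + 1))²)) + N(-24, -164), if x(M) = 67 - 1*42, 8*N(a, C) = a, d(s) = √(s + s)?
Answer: 22 + I*√266 ≈ 22.0 + 16.31*I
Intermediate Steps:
d(s) = √2*√s (d(s) = √(2*s) = √2*√s)
N(a, C) = a/8
x(M) = 25 (x(M) = 67 - 42 = 25)
(d(-133) + x(((-4 - 4)*(1 + 1))²)) + N(-24, -164) = (√2*√(-133) + 25) + (⅛)*(-24) = (√2*(I*√133) + 25) - 3 = (I*√266 + 25) - 3 = (25 + I*√266) - 3 = 22 + I*√266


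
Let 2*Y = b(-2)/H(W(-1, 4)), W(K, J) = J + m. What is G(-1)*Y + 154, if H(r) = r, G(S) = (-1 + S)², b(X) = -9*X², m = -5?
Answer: 226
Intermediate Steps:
W(K, J) = -5 + J (W(K, J) = J - 5 = -5 + J)
Y = 18 (Y = ((-9*(-2)²)/(-5 + 4))/2 = (-9*4/(-1))/2 = (-36*(-1))/2 = (½)*36 = 18)
G(-1)*Y + 154 = (-1 - 1)²*18 + 154 = (-2)²*18 + 154 = 4*18 + 154 = 72 + 154 = 226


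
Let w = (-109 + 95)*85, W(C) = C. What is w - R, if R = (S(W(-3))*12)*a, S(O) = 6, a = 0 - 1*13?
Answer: -254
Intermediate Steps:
a = -13 (a = 0 - 13 = -13)
w = -1190 (w = -14*85 = -1190)
R = -936 (R = (6*12)*(-13) = 72*(-13) = -936)
w - R = -1190 - 1*(-936) = -1190 + 936 = -254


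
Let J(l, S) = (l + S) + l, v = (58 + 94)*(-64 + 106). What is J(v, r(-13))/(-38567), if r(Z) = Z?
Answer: -12755/38567 ≈ -0.33072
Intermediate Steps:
v = 6384 (v = 152*42 = 6384)
J(l, S) = S + 2*l (J(l, S) = (S + l) + l = S + 2*l)
J(v, r(-13))/(-38567) = (-13 + 2*6384)/(-38567) = (-13 + 12768)*(-1/38567) = 12755*(-1/38567) = -12755/38567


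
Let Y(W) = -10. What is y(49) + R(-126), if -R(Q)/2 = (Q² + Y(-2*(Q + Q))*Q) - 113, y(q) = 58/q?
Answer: -1668196/49 ≈ -34045.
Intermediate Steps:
R(Q) = 226 - 2*Q² + 20*Q (R(Q) = -2*((Q² - 10*Q) - 113) = -2*(-113 + Q² - 10*Q) = 226 - 2*Q² + 20*Q)
y(49) + R(-126) = 58/49 + (226 - 2*(-126)² + 20*(-126)) = 58*(1/49) + (226 - 2*15876 - 2520) = 58/49 + (226 - 31752 - 2520) = 58/49 - 34046 = -1668196/49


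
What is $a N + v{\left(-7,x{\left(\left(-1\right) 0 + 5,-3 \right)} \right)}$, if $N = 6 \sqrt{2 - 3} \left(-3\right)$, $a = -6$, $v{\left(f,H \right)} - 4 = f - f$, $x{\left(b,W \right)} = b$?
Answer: $4 + 108 i \approx 4.0 + 108.0 i$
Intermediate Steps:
$v{\left(f,H \right)} = 4$ ($v{\left(f,H \right)} = 4 + \left(f - f\right) = 4 + 0 = 4$)
$N = - 18 i$ ($N = 6 \sqrt{-1} \left(-3\right) = 6 i \left(-3\right) = - 18 i \approx - 18.0 i$)
$a N + v{\left(-7,x{\left(\left(-1\right) 0 + 5,-3 \right)} \right)} = - 6 \left(- 18 i\right) + 4 = 108 i + 4 = 4 + 108 i$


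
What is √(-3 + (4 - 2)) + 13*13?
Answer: 169 + I ≈ 169.0 + 1.0*I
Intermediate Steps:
√(-3 + (4 - 2)) + 13*13 = √(-3 + 2) + 169 = √(-1) + 169 = I + 169 = 169 + I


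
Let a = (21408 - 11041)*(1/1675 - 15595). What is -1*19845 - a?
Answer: 270769635633/1675 ≈ 1.6165e+8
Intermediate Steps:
a = -270802876008/1675 (a = 10367*(1/1675 - 15595) = 10367*(-26121624/1675) = -270802876008/1675 ≈ -1.6167e+8)
-1*19845 - a = -1*19845 - 1*(-270802876008/1675) = -19845 + 270802876008/1675 = 270769635633/1675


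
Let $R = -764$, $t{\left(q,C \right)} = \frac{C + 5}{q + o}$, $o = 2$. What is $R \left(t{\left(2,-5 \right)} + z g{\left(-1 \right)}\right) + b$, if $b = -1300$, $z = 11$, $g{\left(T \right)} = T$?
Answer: $7104$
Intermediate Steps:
$t{\left(q,C \right)} = \frac{5 + C}{2 + q}$ ($t{\left(q,C \right)} = \frac{C + 5}{q + 2} = \frac{5 + C}{2 + q}$)
$R \left(t{\left(2,-5 \right)} + z g{\left(-1 \right)}\right) + b = - 764 \left(\frac{5 - 5}{2 + 2} + 11 \left(-1\right)\right) - 1300 = - 764 \left(\frac{1}{4} \cdot 0 - 11\right) - 1300 = - 764 \left(0 - 11\right) - 1300 = \left(-764\right) \left(-11\right) - 1300 = 8404 - 1300 = 7104$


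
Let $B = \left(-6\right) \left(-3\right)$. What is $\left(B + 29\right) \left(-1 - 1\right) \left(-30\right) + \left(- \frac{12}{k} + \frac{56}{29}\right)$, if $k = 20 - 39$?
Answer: $\frac{1555232}{551} \approx 2822.6$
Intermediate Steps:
$B = 18$
$k = -19$ ($k = 20 - 39 = -19$)
$\left(B + 29\right) \left(-1 - 1\right) \left(-30\right) + \left(- \frac{12}{k} + \frac{56}{29}\right) = \left(18 + 29\right) \left(-1 - 1\right) \left(-30\right) + \left(- \frac{12}{-19} + \frac{56}{29}\right) = 47 \left(-2\right) \left(-30\right) + \left(\left(-12\right) \left(- \frac{1}{19}\right) + 56 \cdot \frac{1}{29}\right) = \left(-94\right) \left(-30\right) + \left(\frac{12}{19} + \frac{56}{29}\right) = 2820 + \frac{1412}{551} = \frac{1555232}{551}$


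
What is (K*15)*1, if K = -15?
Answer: -225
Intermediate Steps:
(K*15)*1 = -15*15*1 = -225*1 = -225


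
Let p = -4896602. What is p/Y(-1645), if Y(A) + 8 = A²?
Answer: -4896602/2706017 ≈ -1.8095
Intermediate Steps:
Y(A) = -8 + A²
p/Y(-1645) = -4896602/(-8 + (-1645)²) = -4896602/(-8 + 2706025) = -4896602/2706017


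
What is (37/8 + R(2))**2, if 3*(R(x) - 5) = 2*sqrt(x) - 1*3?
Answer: 43361/576 + 23*sqrt(2)/2 ≈ 91.543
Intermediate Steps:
R(x) = 4 + 2*sqrt(x)/3 (R(x) = 5 + (2*sqrt(x) - 1*3)/3 = 5 + (2*sqrt(x) - 3)/3 = 5 + (-3 + 2*sqrt(x))/3 = 5 + (-1 + 2*sqrt(x)/3) = 4 + 2*sqrt(x)/3)
(37/8 + R(2))**2 = (37/8 + (4 + 2*sqrt(2)/3))**2 = (69/8 + 2*sqrt(2)/3)**2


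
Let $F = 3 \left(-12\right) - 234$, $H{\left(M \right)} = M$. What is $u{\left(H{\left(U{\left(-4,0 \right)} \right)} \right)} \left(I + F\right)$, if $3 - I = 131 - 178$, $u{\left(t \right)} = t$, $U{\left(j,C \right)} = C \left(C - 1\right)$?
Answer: $0$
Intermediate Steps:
$U{\left(j,C \right)} = C \left(-1 + C\right)$
$F = -270$ ($F = -36 - 234 = -270$)
$I = 50$ ($I = 3 - \left(131 - 178\right) = 3 - -47 = 3 + 47 = 50$)
$u{\left(H{\left(U{\left(-4,0 \right)} \right)} \right)} \left(I + F\right) = 0 \left(-1 + 0\right) \left(50 - 270\right) = 0 \left(-1\right) \left(-220\right) = 0 \left(-220\right) = 0$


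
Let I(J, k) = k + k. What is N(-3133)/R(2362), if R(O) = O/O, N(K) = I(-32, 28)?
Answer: 56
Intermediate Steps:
I(J, k) = 2*k
N(K) = 56 (N(K) = 2*28 = 56)
R(O) = 1
N(-3133)/R(2362) = 56/1 = 56*1 = 56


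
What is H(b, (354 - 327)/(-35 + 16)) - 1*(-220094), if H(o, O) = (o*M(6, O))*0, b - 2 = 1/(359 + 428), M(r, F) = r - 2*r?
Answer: 220094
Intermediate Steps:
M(r, F) = -r
b = 1575/787 (b = 2 + 1/(359 + 428) = 2 + 1/787 = 1575/787 ≈ 2.0013)
H(o, O) = 0 (H(o, O) = (o*(-1*6))*0 = (o*(-6))*0 = -6*o*0 = 0)
H(b, (354 - 327)/(-35 + 16)) - 1*(-220094) = 0 - 1*(-220094) = 0 + 220094 = 220094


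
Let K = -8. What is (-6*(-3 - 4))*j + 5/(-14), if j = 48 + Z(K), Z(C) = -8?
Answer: 23515/14 ≈ 1679.6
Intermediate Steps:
j = 40 (j = 48 - 8 = 40)
(-6*(-3 - 4))*j + 5/(-14) = -6*(-3 - 4)*40 + 5/(-14) = -6*(-7)*40 + 5*(-1/14) = 42*40 - 5/14 = 1680 - 5/14 = 23515/14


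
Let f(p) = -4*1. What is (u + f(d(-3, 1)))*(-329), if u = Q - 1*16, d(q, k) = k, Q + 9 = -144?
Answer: 56917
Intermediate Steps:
Q = -153 (Q = -9 - 144 = -153)
f(p) = -4
u = -169 (u = -153 - 1*16 = -153 - 16 = -169)
(u + f(d(-3, 1)))*(-329) = (-169 - 4)*(-329) = -173*(-329) = 56917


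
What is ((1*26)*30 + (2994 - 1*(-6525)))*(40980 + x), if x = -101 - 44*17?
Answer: 413309169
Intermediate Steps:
x = -849 (x = -101 - 748 = -849)
((1*26)*30 + (2994 - 1*(-6525)))*(40980 + x) = ((1*26)*30 + (2994 - 1*(-6525)))*(40980 - 849) = (26*30 + (2994 + 6525))*40131 = (780 + 9519)*40131 = 10299*40131 = 413309169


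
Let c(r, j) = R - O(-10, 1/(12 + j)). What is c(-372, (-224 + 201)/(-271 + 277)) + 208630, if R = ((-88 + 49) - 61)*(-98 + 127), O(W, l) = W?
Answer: 205740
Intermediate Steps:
R = -2900 (R = (-39 - 61)*29 = -100*29 = -2900)
c(r, j) = -2890 (c(r, j) = -2900 - 1*(-10) = -2900 + 10 = -2890)
c(-372, (-224 + 201)/(-271 + 277)) + 208630 = -2890 + 208630 = 205740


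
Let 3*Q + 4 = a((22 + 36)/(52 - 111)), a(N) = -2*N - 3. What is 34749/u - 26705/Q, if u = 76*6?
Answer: 240637157/15048 ≈ 15991.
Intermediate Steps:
a(N) = -3 - 2*N
Q = -99/59 (Q = -4/3 + (-3 - 2*(22 + 36)/(52 - 111))/3 = -4/3 + (-3 - 116/(-59))/3 = -4/3 + (-3 - 116*(-1)/59)/3 = -4/3 + (-3 - 2*(-58/59))/3 = -4/3 + (-3 + 116/59)/3 = -4/3 + (1/3)*(-61/59) = -4/3 - 61/177 = -99/59 ≈ -1.6780)
u = 456
34749/u - 26705/Q = 34749/456 - 26705/(-99/59) = 34749*(1/456) - 26705*(-59/99) = 11583/152 + 1575595/99 = 240637157/15048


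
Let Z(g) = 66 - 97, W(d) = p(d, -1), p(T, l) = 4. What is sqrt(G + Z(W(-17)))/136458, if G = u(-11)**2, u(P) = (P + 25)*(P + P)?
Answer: sqrt(10537)/45486 ≈ 0.0022567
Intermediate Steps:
W(d) = 4
u(P) = 2*P*(25 + P) (u(P) = (25 + P)*(2*P) = 2*P*(25 + P))
Z(g) = -31
G = 94864 (G = (2*(-11)*(25 - 11))**2 = (2*(-11)*14)**2 = (-308)**2 = 94864)
sqrt(G + Z(W(-17)))/136458 = sqrt(94864 - 31)/136458 = sqrt(94833)*(1/136458) = (3*sqrt(10537))*(1/136458) = sqrt(10537)/45486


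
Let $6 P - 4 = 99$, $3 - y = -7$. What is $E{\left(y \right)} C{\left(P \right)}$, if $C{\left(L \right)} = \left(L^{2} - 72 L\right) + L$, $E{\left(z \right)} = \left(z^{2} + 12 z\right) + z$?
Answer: $- \frac{3825935}{18} \approx -2.1255 \cdot 10^{5}$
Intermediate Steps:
$y = 10$ ($y = 3 - -7 = 3 + 7 = 10$)
$P = \frac{103}{6}$ ($P = \frac{2}{3} + \frac{1}{6} \cdot 99 = \frac{2}{3} + \frac{33}{2} = \frac{103}{6} \approx 17.167$)
$E{\left(z \right)} = z^{2} + 13 z$
$C{\left(L \right)} = L^{2} - 71 L$
$E{\left(y \right)} C{\left(P \right)} = 10 \left(13 + 10\right) \frac{103 \left(-71 + \frac{103}{6}\right)}{6} = 10 \cdot 23 \cdot \frac{103}{6} \left(- \frac{323}{6}\right) = 230 \left(- \frac{33269}{36}\right) = - \frac{3825935}{18}$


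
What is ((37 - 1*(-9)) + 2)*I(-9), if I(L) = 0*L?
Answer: 0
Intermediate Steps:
I(L) = 0
((37 - 1*(-9)) + 2)*I(-9) = ((37 - 1*(-9)) + 2)*0 = ((37 + 9) + 2)*0 = (46 + 2)*0 = 48*0 = 0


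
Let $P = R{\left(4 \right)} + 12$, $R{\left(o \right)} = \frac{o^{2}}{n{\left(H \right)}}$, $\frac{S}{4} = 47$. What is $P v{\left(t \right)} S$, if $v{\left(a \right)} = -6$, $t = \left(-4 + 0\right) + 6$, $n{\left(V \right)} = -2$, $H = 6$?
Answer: $-4512$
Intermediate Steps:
$S = 188$ ($S = 4 \cdot 47 = 188$)
$R{\left(o \right)} = - \frac{o^{2}}{2}$ ($R{\left(o \right)} = \frac{o^{2}}{-2} = o^{2} \left(- \frac{1}{2}\right) = - \frac{o^{2}}{2}$)
$t = 2$ ($t = -4 + 6 = 2$)
$P = 4$ ($P = - \frac{4^{2}}{2} + 12 = \left(- \frac{1}{2}\right) 16 + 12 = -8 + 12 = 4$)
$P v{\left(t \right)} S = 4 \left(-6\right) 188 = \left(-24\right) 188 = -4512$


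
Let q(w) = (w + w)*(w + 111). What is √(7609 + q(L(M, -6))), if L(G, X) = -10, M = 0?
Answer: 9*√69 ≈ 74.760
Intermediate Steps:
q(w) = 2*w*(111 + w) (q(w) = (2*w)*(111 + w) = 2*w*(111 + w))
√(7609 + q(L(M, -6))) = √(7609 + 2*(-10)*(111 - 10)) = √(7609 + 2*(-10)*101) = √(7609 - 2020) = √5589 = 9*√69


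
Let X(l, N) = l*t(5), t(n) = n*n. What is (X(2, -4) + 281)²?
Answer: 109561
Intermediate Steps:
t(n) = n²
X(l, N) = 25*l (X(l, N) = l*5² = l*25 = 25*l)
(X(2, -4) + 281)² = (25*2 + 281)² = (50 + 281)² = 331² = 109561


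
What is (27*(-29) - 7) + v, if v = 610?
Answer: -180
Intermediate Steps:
(27*(-29) - 7) + v = (27*(-29) - 7) + 610 = (-783 - 7) + 610 = -790 + 610 = -180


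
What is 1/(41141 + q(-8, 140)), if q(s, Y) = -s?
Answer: 1/41149 ≈ 2.4302e-5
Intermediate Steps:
1/(41141 + q(-8, 140)) = 1/(41141 - 1*(-8)) = 1/(41141 + 8) = 1/41149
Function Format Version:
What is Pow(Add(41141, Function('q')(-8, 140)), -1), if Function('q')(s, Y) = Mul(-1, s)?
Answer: Rational(1, 41149) ≈ 2.4302e-5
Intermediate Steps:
Pow(Add(41141, Function('q')(-8, 140)), -1) = Pow(Add(41141, Mul(-1, -8)), -1) = Pow(Add(41141, 8), -1) = Pow(41149, -1) = Rational(1, 41149)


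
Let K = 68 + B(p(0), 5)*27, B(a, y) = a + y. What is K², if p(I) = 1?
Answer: 52900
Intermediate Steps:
K = 230 (K = 68 + (1 + 5)*27 = 68 + 6*27 = 68 + 162 = 230)
K² = 230² = 52900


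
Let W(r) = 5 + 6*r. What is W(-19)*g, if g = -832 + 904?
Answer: -7848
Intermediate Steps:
g = 72
W(-19)*g = (5 + 6*(-19))*72 = (5 - 114)*72 = -109*72 = -7848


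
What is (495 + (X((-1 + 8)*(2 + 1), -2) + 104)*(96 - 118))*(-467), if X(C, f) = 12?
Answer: 960619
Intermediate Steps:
(495 + (X((-1 + 8)*(2 + 1), -2) + 104)*(96 - 118))*(-467) = (495 + (12 + 104)*(96 - 118))*(-467) = (495 + 116*(-22))*(-467) = (495 - 2552)*(-467) = -2057*(-467) = 960619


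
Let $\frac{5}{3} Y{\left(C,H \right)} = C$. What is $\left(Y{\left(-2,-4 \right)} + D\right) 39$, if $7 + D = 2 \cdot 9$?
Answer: $\frac{1911}{5} \approx 382.2$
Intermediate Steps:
$Y{\left(C,H \right)} = \frac{3 C}{5}$
$D = 11$ ($D = -7 + 2 \cdot 9 = -7 + 18 = 11$)
$\left(Y{\left(-2,-4 \right)} + D\right) 39 = \left(\frac{3}{5} \left(-2\right) + 11\right) 39 = \left(- \frac{6}{5} + 11\right) 39 = \frac{49}{5} \cdot 39 = \frac{1911}{5}$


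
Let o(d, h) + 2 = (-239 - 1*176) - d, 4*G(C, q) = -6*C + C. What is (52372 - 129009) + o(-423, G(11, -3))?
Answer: -76631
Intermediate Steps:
G(C, q) = -5*C/4 (G(C, q) = (-6*C + C)/4 = (-5*C)/4 = -5*C/4)
o(d, h) = -417 - d (o(d, h) = -2 + ((-239 - 1*176) - d) = -2 + ((-239 - 176) - d) = -2 + (-415 - d) = -417 - d)
(52372 - 129009) + o(-423, G(11, -3)) = (52372 - 129009) + (-417 - 1*(-423)) = -76637 + (-417 + 423) = -76637 + 6 = -76631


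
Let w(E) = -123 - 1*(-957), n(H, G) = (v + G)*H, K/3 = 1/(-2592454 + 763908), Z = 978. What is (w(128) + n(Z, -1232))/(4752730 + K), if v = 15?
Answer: -2174857984032/8690585430577 ≈ -0.25025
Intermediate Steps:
K = -3/1828546 (K = 3/(-2592454 + 763908) = 3/(-1828546) = 3*(-1/1828546) = -3/1828546 ≈ -1.6406e-6)
n(H, G) = H*(15 + G) (n(H, G) = (15 + G)*H = H*(15 + G))
w(E) = 834 (w(E) = -123 + 957 = 834)
(w(128) + n(Z, -1232))/(4752730 + K) = (834 + 978*(15 - 1232))/(4752730 - 3/1828546) = (834 + 978*(-1217))/(8690585430577/1828546) = (834 - 1190226)*(1828546/8690585430577) = -1189392*1828546/8690585430577 = -2174857984032/8690585430577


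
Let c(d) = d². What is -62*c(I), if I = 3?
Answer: -558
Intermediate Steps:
-62*c(I) = -62*3² = -62*9 = -558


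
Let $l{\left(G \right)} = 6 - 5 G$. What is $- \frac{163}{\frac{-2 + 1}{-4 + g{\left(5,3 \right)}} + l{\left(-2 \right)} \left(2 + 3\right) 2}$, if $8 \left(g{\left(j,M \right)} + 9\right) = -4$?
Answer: $- \frac{4401}{4322} \approx -1.0183$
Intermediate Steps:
$g{\left(j,M \right)} = - \frac{19}{2}$ ($g{\left(j,M \right)} = -9 + \frac{1}{8} \left(-4\right) = -9 - \frac{1}{2} = - \frac{19}{2}$)
$- \frac{163}{\frac{-2 + 1}{-4 + g{\left(5,3 \right)}} + l{\left(-2 \right)} \left(2 + 3\right) 2} = - \frac{163}{\frac{-2 + 1}{-4 - \frac{19}{2}} + \left(6 - -10\right) \left(2 + 3\right) 2} = - \frac{163}{- \frac{1}{- \frac{27}{2}} + \left(6 + 10\right) 5 \cdot 2} = - \frac{163}{\left(-1\right) \left(- \frac{2}{27}\right) + 16 \cdot 10} = - \frac{163}{\frac{2}{27} + 160} = - \frac{163}{\frac{4322}{27}} = \left(-163\right) \frac{27}{4322} = - \frac{4401}{4322}$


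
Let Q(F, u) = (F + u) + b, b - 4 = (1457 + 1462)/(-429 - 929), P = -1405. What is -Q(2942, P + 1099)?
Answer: -511743/194 ≈ -2637.9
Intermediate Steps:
b = 359/194 (b = 4 + (1457 + 1462)/(-429 - 929) = 4 + 2919/(-1358) = 4 + 2919*(-1/1358) = 4 - 417/194 = 359/194 ≈ 1.8505)
Q(F, u) = 359/194 + F + u (Q(F, u) = (F + u) + 359/194 = 359/194 + F + u)
-Q(2942, P + 1099) = -(359/194 + 2942 + (-1405 + 1099)) = -(359/194 + 2942 - 306) = -1*511743/194 = -511743/194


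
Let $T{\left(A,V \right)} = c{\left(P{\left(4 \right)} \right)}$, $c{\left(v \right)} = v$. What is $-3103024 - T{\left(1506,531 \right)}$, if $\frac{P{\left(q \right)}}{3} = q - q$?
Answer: $-3103024$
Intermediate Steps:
$P{\left(q \right)} = 0$ ($P{\left(q \right)} = 3 \left(q - q\right) = 3 \cdot 0 = 0$)
$T{\left(A,V \right)} = 0$
$-3103024 - T{\left(1506,531 \right)} = -3103024 - 0 = -3103024 + 0 = -3103024$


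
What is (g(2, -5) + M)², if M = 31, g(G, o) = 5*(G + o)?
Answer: 256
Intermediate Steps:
g(G, o) = 5*G + 5*o
(g(2, -5) + M)² = ((5*2 + 5*(-5)) + 31)² = ((10 - 25) + 31)² = (-15 + 31)² = 16² = 256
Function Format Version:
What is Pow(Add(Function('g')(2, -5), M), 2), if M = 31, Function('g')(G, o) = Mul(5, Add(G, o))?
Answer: 256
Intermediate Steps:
Function('g')(G, o) = Add(Mul(5, G), Mul(5, o))
Pow(Add(Function('g')(2, -5), M), 2) = Pow(Add(Add(Mul(5, 2), Mul(5, -5)), 31), 2) = Pow(Add(Add(10, -25), 31), 2) = Pow(Add(-15, 31), 2) = Pow(16, 2) = 256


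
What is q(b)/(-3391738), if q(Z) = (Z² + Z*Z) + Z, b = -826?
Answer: -97409/242267 ≈ -0.40207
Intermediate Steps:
q(Z) = Z + 2*Z² (q(Z) = (Z² + Z²) + Z = 2*Z² + Z = Z + 2*Z²)
q(b)/(-3391738) = -826*(1 + 2*(-826))/(-3391738) = -826*(1 - 1652)*(-1/3391738) = -826*(-1651)*(-1/3391738) = 1363726*(-1/3391738) = -97409/242267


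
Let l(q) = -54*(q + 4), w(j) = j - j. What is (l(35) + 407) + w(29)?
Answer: -1699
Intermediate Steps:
w(j) = 0
l(q) = -216 - 54*q (l(q) = -54*(4 + q) = -216 - 54*q)
(l(35) + 407) + w(29) = ((-216 - 54*35) + 407) + 0 = ((-216 - 1890) + 407) + 0 = (-2106 + 407) + 0 = -1699 + 0 = -1699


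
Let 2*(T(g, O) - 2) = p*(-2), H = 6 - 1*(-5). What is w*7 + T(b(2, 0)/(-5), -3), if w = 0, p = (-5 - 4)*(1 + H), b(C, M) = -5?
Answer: 110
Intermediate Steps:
H = 11 (H = 6 + 5 = 11)
p = -108 (p = (-5 - 4)*(1 + 11) = -9*12 = -108)
T(g, O) = 110 (T(g, O) = 2 + (-108*(-2))/2 = 2 + (1/2)*216 = 2 + 108 = 110)
w*7 + T(b(2, 0)/(-5), -3) = 0*7 + 110 = 0 + 110 = 110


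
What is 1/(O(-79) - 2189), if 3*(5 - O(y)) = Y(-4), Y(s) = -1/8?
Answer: -24/52415 ≈ -0.00045788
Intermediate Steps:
Y(s) = -⅛ (Y(s) = -1*⅛ = -⅛)
O(y) = 121/24 (O(y) = 5 - ⅓*(-⅛) = 5 + 1/24 = 121/24)
1/(O(-79) - 2189) = 1/(121/24 - 2189) = 1/(-52415/24) = -24/52415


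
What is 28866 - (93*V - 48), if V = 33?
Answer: 25845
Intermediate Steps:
28866 - (93*V - 48) = 28866 - (93*33 - 48) = 28866 - (3069 - 48) = 28866 - 1*3021 = 28866 - 3021 = 25845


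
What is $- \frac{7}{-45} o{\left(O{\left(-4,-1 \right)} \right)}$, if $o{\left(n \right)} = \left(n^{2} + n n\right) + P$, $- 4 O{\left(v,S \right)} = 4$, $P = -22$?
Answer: $- \frac{28}{9} \approx -3.1111$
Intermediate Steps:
$O{\left(v,S \right)} = -1$ ($O{\left(v,S \right)} = \left(- \frac{1}{4}\right) 4 = -1$)
$o{\left(n \right)} = -22 + 2 n^{2}$ ($o{\left(n \right)} = \left(n^{2} + n n\right) - 22 = \left(n^{2} + n^{2}\right) - 22 = 2 n^{2} - 22 = -22 + 2 n^{2}$)
$- \frac{7}{-45} o{\left(O{\left(-4,-1 \right)} \right)} = - \frac{7}{-45} \left(-22 + 2 \left(-1\right)^{2}\right) = \left(-7\right) \left(- \frac{1}{45}\right) \left(-22 + 2 \cdot 1\right) = \frac{7 \left(-22 + 2\right)}{45} = \frac{7}{45} \left(-20\right) = - \frac{28}{9}$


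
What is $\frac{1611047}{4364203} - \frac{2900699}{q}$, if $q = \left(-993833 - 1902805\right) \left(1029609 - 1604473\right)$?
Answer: $\frac{2682659157438114007}{7267152597260616096} \approx 0.36915$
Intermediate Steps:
$q = 1665172907232$ ($q = \left(-2896638\right) \left(-574864\right) = 1665172907232$)
$\frac{1611047}{4364203} - \frac{2900699}{q} = \frac{1611047}{4364203} - \frac{2900699}{1665172907232} = \frac{2682659157438114007}{7267152597260616096}$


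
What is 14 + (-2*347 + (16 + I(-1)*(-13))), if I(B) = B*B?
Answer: -677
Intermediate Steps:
I(B) = B²
14 + (-2*347 + (16 + I(-1)*(-13))) = 14 + (-2*347 + (16 + (-1)²*(-13))) = 14 + (-694 + (16 + 1*(-13))) = 14 + (-694 + (16 - 13)) = 14 + (-694 + 3) = 14 - 691 = -677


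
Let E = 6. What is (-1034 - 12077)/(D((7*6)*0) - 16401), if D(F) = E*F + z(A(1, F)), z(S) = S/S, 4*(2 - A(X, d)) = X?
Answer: 13111/16400 ≈ 0.79945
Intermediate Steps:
A(X, d) = 2 - X/4
z(S) = 1
D(F) = 1 + 6*F (D(F) = 6*F + 1 = 1 + 6*F)
(-1034 - 12077)/(D((7*6)*0) - 16401) = (-1034 - 12077)/((1 + 6*((7*6)*0)) - 16401) = -13111/((1 + 6*(42*0)) - 16401) = -13111/((1 + 6*0) - 16401) = -13111/((1 + 0) - 16401) = -13111/(1 - 16401) = -13111/(-16400) = -13111*(-1/16400) = 13111/16400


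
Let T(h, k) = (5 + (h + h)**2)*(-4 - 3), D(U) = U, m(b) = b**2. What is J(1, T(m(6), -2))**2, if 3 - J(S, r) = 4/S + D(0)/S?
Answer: 1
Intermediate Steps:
T(h, k) = -35 - 28*h**2 (T(h, k) = (5 + (2*h)**2)*(-7) = (5 + 4*h**2)*(-7) = -35 - 28*h**2)
J(S, r) = 3 - 4/S (J(S, r) = 3 - (4/S + 0/S) = 3 - (4/S + 0) = 3 - 4/S)
J(1, T(m(6), -2))**2 = (3 - 4/1)**2 = (3 - 4*1)**2 = (3 - 4)**2 = (-1)**2 = 1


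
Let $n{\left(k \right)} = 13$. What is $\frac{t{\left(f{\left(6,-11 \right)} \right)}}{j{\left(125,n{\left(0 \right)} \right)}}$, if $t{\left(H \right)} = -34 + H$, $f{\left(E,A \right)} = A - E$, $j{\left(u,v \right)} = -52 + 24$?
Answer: $\frac{51}{28} \approx 1.8214$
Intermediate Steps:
$j{\left(u,v \right)} = -28$
$\frac{t{\left(f{\left(6,-11 \right)} \right)}}{j{\left(125,n{\left(0 \right)} \right)}} = \frac{-34 - 17}{-28} = \left(-34 - 17\right) \left(- \frac{1}{28}\right) = \left(-51\right) \left(- \frac{1}{28}\right) = \frac{51}{28}$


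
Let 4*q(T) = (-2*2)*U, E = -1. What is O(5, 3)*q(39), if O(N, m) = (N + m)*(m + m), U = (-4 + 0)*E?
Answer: -192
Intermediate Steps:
U = 4 (U = (-4 + 0)*(-1) = -4*(-1) = 4)
O(N, m) = 2*m*(N + m) (O(N, m) = (N + m)*(2*m) = 2*m*(N + m))
q(T) = -4 (q(T) = (-2*2*4)/4 = (-4*4)/4 = (¼)*(-16) = -4)
O(5, 3)*q(39) = (2*3*(5 + 3))*(-4) = (2*3*8)*(-4) = 48*(-4) = -192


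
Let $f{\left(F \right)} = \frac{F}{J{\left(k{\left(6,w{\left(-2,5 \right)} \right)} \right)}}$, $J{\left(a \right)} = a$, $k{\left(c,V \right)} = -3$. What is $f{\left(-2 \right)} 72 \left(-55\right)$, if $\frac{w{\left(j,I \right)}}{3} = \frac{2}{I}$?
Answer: $-2640$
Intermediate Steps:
$w{\left(j,I \right)} = \frac{6}{I}$ ($w{\left(j,I \right)} = 3 \frac{2}{I} = \frac{6}{I}$)
$f{\left(F \right)} = - \frac{F}{3}$ ($f{\left(F \right)} = \frac{F}{-3} = F \left(- \frac{1}{3}\right) = - \frac{F}{3}$)
$f{\left(-2 \right)} 72 \left(-55\right) = \left(- \frac{1}{3}\right) \left(-2\right) 72 \left(-55\right) = \frac{2}{3} \cdot 72 \left(-55\right) = 48 \left(-55\right) = -2640$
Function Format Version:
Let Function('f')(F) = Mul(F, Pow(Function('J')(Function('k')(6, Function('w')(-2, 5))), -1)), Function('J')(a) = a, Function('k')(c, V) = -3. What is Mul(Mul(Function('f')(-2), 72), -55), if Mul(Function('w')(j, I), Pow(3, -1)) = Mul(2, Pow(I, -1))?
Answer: -2640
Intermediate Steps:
Function('w')(j, I) = Mul(6, Pow(I, -1)) (Function('w')(j, I) = Mul(3, Mul(2, Pow(I, -1))) = Mul(6, Pow(I, -1)))
Function('f')(F) = Mul(Rational(-1, 3), F) (Function('f')(F) = Mul(F, Pow(-3, -1)) = Mul(F, Rational(-1, 3)) = Mul(Rational(-1, 3), F))
Mul(Mul(Function('f')(-2), 72), -55) = Mul(Mul(Mul(Rational(-1, 3), -2), 72), -55) = Mul(Mul(Rational(2, 3), 72), -55) = Mul(48, -55) = -2640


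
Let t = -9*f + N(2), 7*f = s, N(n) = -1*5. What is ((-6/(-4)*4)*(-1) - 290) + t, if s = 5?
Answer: -2152/7 ≈ -307.43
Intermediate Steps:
N(n) = -5
f = 5/7 (f = (⅐)*5 = 5/7 ≈ 0.71429)
t = -80/7 (t = -9*5/7 - 5 = -45/7 - 5 = -80/7 ≈ -11.429)
((-6/(-4)*4)*(-1) - 290) + t = ((-6/(-4)*4)*(-1) - 290) - 80/7 = ((-6*(-¼)*4)*(-1) - 290) - 80/7 = (((3/2)*4)*(-1) - 290) - 80/7 = (6*(-1) - 290) - 80/7 = (-6 - 290) - 80/7 = -296 - 80/7 = -2152/7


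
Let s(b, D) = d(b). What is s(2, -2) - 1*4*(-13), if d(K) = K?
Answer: 54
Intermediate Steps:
s(b, D) = b
s(2, -2) - 1*4*(-13) = 2 - 1*4*(-13) = 2 - 4*(-13) = 2 + 52 = 54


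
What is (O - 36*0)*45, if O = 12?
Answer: 540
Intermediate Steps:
(O - 36*0)*45 = (12 - 36*0)*45 = (12 + 0)*45 = 12*45 = 540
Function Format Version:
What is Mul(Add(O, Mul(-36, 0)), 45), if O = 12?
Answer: 540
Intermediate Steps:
Mul(Add(O, Mul(-36, 0)), 45) = Mul(Add(12, Mul(-36, 0)), 45) = Mul(Add(12, 0), 45) = Mul(12, 45) = 540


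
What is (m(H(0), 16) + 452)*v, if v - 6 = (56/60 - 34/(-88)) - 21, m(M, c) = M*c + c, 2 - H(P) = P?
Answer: -225725/33 ≈ -6840.1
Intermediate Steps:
H(P) = 2 - P
m(M, c) = c + M*c
v = -9029/660 (v = 6 + ((56/60 - 34/(-88)) - 21) = 6 + ((56*(1/60) - 34*(-1/88)) - 21) = 6 + ((14/15 + 17/44) - 21) = 6 + (871/660 - 21) = 6 - 12989/660 = -9029/660 ≈ -13.680)
(m(H(0), 16) + 452)*v = (16*(1 + (2 - 1*0)) + 452)*(-9029/660) = (16*(1 + (2 + 0)) + 452)*(-9029/660) = (16*(1 + 2) + 452)*(-9029/660) = (16*3 + 452)*(-9029/660) = (48 + 452)*(-9029/660) = 500*(-9029/660) = -225725/33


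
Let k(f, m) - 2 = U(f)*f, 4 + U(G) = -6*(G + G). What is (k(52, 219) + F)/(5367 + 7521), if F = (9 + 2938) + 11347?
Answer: -255/179 ≈ -1.4246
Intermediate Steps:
U(G) = -4 - 12*G (U(G) = -4 - 6*(G + G) = -4 - 12*G)
k(f, m) = 2 + f*(-4 - 12*f) (k(f, m) = 2 + (-4 - 12*f)*f = 2 + f*(-4 - 12*f))
F = 14294 (F = 2947 + 11347 = 14294)
(k(52, 219) + F)/(5367 + 7521) = ((2 - 12*52² - 4*52) + 14294)/(5367 + 7521) = ((2 - 12*2704 - 208) + 14294)/12888 = ((2 - 32448 - 208) + 14294)*(1/12888) = (-32654 + 14294)*(1/12888) = -18360*1/12888 = -255/179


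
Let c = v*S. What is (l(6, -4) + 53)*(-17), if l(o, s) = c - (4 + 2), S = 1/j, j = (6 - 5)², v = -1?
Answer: -782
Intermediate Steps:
j = 1 (j = 1² = 1)
S = 1 (S = 1/1 = 1)
c = -1 (c = -1*1 = -1)
l(o, s) = -7 (l(o, s) = -1 - (4 + 2) = -1 - 1*6 = -1 - 6 = -7)
(l(6, -4) + 53)*(-17) = (-7 + 53)*(-17) = 46*(-17) = -782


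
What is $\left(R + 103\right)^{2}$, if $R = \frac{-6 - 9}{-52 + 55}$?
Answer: $9604$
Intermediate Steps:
$R = -5$ ($R = - \frac{15}{3} = \left(-15\right) \frac{1}{3} = -5$)
$\left(R + 103\right)^{2} = \left(-5 + 103\right)^{2} = 98^{2} = 9604$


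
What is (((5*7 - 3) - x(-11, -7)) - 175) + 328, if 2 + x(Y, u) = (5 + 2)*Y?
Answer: 264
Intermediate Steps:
x(Y, u) = -2 + 7*Y (x(Y, u) = -2 + (5 + 2)*Y = -2 + 7*Y)
(((5*7 - 3) - x(-11, -7)) - 175) + 328 = (((5*7 - 3) - (-2 + 7*(-11))) - 175) + 328 = (((35 - 3) - (-2 - 77)) - 175) + 328 = ((32 - 1*(-79)) - 175) + 328 = ((32 + 79) - 175) + 328 = (111 - 175) + 328 = -64 + 328 = 264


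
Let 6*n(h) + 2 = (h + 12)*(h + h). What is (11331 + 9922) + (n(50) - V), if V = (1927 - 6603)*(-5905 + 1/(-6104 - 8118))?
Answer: -196188894172/7111 ≈ -2.7590e+7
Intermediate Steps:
n(h) = -⅓ + h*(12 + h)/3 (n(h) = -⅓ + ((h + 12)*(h + h))/6 = -⅓ + ((12 + h)*(2*h))/6 = -⅓ + (2*h*(12 + h))/6 = -⅓ + h*(12 + h)/3)
V = 196347369918/7111 (V = -4676*(-5905 + 1/(-14222)) = -4676*(-5905 - 1/14222) = -4676*(-83980911/14222) = 196347369918/7111 ≈ 2.7612e+7)
(11331 + 9922) + (n(50) - V) = (11331 + 9922) + ((-⅓ + 4*50 + (⅓)*50²) - 1*196347369918/7111) = 21253 + ((-⅓ + 200 + (⅓)*2500) - 196347369918/7111) = 21253 + ((-⅓ + 200 + 2500/3) - 196347369918/7111) = 21253 + (1033 - 196347369918/7111) = 21253 - 196340024255/7111 = -196188894172/7111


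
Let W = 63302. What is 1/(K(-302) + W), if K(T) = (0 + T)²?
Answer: 1/154506 ≈ 6.4722e-6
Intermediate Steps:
K(T) = T²
1/(K(-302) + W) = 1/((-302)² + 63302) = 1/(91204 + 63302) = 1/154506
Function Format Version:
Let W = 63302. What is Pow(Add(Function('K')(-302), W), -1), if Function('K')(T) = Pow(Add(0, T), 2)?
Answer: Rational(1, 154506) ≈ 6.4722e-6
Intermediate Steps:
Function('K')(T) = Pow(T, 2)
Pow(Add(Function('K')(-302), W), -1) = Pow(Add(Pow(-302, 2), 63302), -1) = Pow(Add(91204, 63302), -1) = Pow(154506, -1) = Rational(1, 154506)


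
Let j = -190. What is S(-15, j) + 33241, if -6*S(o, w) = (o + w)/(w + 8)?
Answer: 36298967/1092 ≈ 33241.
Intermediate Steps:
S(o, w) = -(o + w)/(6*(8 + w)) (S(o, w) = -(o + w)/(6*(w + 8)) = -(o + w)/(6*(8 + w)))
S(-15, j) + 33241 = (-1*(-15) - 1*(-190))/(6*(8 - 190)) + 33241 = (⅙)*(15 + 190)/(-182) + 33241 = (⅙)*(-1/182)*205 + 33241 = -205/1092 + 33241 = 36298967/1092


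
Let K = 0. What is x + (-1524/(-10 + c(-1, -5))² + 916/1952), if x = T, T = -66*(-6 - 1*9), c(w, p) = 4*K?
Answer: 11897797/12200 ≈ 975.23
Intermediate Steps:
c(w, p) = 0 (c(w, p) = 4*0 = 0)
T = 990 (T = -66*(-6 - 9) = -66*(-15) = 990)
x = 990
x + (-1524/(-10 + c(-1, -5))² + 916/1952) = 990 + (-1524/(-10 + 0)² + 916/1952) = 990 + (-1524/((-10)²) + 916*(1/1952)) = 990 + (-1524/100 + 229/488) = 990 + (-1524*1/100 + 229/488) = 990 + (-381/25 + 229/488) = 990 - 180203/12200 = 11897797/12200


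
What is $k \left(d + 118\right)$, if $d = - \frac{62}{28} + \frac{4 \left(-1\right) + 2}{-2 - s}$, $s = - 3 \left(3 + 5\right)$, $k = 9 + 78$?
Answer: $\frac{1550079}{154} \approx 10065.0$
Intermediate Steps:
$k = 87$
$s = -24$ ($s = \left(-3\right) 8 = -24$)
$d = - \frac{355}{154}$ ($d = - \frac{62}{28} + \frac{4 \left(-1\right) + 2}{-2 - -24} = \left(-62\right) \frac{1}{28} + \frac{-4 + 2}{-2 + 24} = - \frac{31}{14} - \frac{2}{22} = - \frac{31}{14} - \frac{1}{11} = - \frac{355}{154} \approx -2.3052$)
$k \left(d + 118\right) = 87 \left(- \frac{355}{154} + 118\right) = 87 \cdot \frac{17817}{154} = \frac{1550079}{154}$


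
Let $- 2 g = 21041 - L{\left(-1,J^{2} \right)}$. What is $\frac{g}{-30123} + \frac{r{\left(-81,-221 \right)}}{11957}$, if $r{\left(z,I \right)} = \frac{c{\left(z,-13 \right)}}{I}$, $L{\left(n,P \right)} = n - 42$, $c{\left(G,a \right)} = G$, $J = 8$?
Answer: $\frac{9286547779}{26533312377} \approx 0.35$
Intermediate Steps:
$L{\left(n,P \right)} = -42 + n$
$r{\left(z,I \right)} = \frac{z}{I}$
$g = -10542$ ($g = - \frac{21041 - \left(-42 - 1\right)}{2} = - \frac{21041 - -43}{2} = - \frac{21041 + 43}{2} = \left(- \frac{1}{2}\right) 21084 = -10542$)
$\frac{g}{-30123} + \frac{r{\left(-81,-221 \right)}}{11957} = - \frac{10542}{-30123} + \frac{\left(-81\right) \frac{1}{-221}}{11957} = \left(-10542\right) \left(- \frac{1}{30123}\right) + \left(-81\right) \left(- \frac{1}{221}\right) \frac{1}{11957} = \frac{3514}{10041} + \frac{81}{221} \cdot \frac{1}{11957} = \frac{3514}{10041} + \frac{81}{2642497} = \frac{9286547779}{26533312377}$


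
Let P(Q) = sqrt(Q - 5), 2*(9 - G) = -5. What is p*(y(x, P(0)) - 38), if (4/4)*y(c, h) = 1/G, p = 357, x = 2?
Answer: -311304/23 ≈ -13535.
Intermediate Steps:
G = 23/2 (G = 9 - 1/2*(-5) = 9 + 5/2 = 23/2 ≈ 11.500)
P(Q) = sqrt(-5 + Q)
y(c, h) = 2/23 (y(c, h) = 1/(23/2) = 2/23)
p*(y(x, P(0)) - 38) = 357*(2/23 - 38) = 357*(-872/23) = -311304/23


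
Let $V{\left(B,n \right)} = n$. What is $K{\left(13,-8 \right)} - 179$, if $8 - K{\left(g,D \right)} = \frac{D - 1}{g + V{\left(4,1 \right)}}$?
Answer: $- \frac{2385}{14} \approx -170.36$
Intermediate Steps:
$K{\left(g,D \right)} = 8 - \frac{-1 + D}{1 + g}$ ($K{\left(g,D \right)} = 8 - \frac{D - 1}{g + 1} = 8 - \frac{-1 + D}{1 + g}$)
$K{\left(13,-8 \right)} - 179 = \frac{9 - -8 + 8 \cdot 13}{1 + 13} - 179 = \frac{9 + 8 + 104}{14} - 179 = \frac{1}{14} \cdot 121 - 179 = \frac{121}{14} - 179 = - \frac{2385}{14}$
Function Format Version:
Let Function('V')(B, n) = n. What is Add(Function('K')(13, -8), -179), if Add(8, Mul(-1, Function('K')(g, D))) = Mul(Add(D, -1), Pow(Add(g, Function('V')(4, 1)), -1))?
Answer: Rational(-2385, 14) ≈ -170.36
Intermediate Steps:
Function('K')(g, D) = Add(8, Mul(-1, Pow(Add(1, g), -1), Add(-1, D))) (Function('K')(g, D) = Add(8, Mul(-1, Mul(Add(D, -1), Pow(Add(g, 1), -1)))) = Add(8, Mul(-1, Mul(Add(-1, D), Pow(Add(1, g), -1)))) = Add(8, Mul(-1, Mul(Pow(Add(1, g), -1), Add(-1, D)))) = Add(8, Mul(-1, Pow(Add(1, g), -1), Add(-1, D))))
Add(Function('K')(13, -8), -179) = Add(Mul(Pow(Add(1, 13), -1), Add(9, Mul(-1, -8), Mul(8, 13))), -179) = Add(Mul(Pow(14, -1), Add(9, 8, 104)), -179) = Add(Mul(Rational(1, 14), 121), -179) = Add(Rational(121, 14), -179) = Rational(-2385, 14)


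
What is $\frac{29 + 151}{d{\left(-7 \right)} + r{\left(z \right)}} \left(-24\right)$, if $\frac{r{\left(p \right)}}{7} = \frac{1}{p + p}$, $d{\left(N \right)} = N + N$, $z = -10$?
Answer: $\frac{86400}{287} \approx 301.05$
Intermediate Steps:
$d{\left(N \right)} = 2 N$
$r{\left(p \right)} = \frac{7}{2 p}$ ($r{\left(p \right)} = \frac{7}{p + p} = \frac{7}{2 p}$)
$\frac{29 + 151}{d{\left(-7 \right)} + r{\left(z \right)}} \left(-24\right) = \frac{29 + 151}{2 \left(-7\right) + \frac{7}{2 \left(-10\right)}} \left(-24\right) = \frac{180}{-14 + \frac{7}{2} \left(- \frac{1}{10}\right)} \left(-24\right) = \frac{180}{-14 - \frac{7}{20}} \left(-24\right) = \frac{180}{- \frac{287}{20}} \left(-24\right) = 180 \left(- \frac{20}{287}\right) \left(-24\right) = \left(- \frac{3600}{287}\right) \left(-24\right) = \frac{86400}{287}$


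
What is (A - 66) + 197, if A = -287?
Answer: -156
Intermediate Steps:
(A - 66) + 197 = (-287 - 66) + 197 = -353 + 197 = -156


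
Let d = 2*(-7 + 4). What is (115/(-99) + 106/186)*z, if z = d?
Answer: 3632/1023 ≈ 3.5503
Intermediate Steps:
d = -6 (d = 2*(-3) = -6)
z = -6
(115/(-99) + 106/186)*z = (115/(-99) + 106/186)*(-6) = (115*(-1/99) + 106*(1/186))*(-6) = (-115/99 + 53/93)*(-6) = -1816/3069*(-6) = 3632/1023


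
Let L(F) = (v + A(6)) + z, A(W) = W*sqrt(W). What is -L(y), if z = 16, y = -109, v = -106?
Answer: 90 - 6*sqrt(6) ≈ 75.303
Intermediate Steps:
A(W) = W**(3/2)
L(F) = -90 + 6*sqrt(6) (L(F) = (-106 + 6**(3/2)) + 16 = (-106 + 6*sqrt(6)) + 16 = -90 + 6*sqrt(6))
-L(y) = -(-90 + 6*sqrt(6)) = 90 - 6*sqrt(6)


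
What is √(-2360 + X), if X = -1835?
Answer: I*√4195 ≈ 64.769*I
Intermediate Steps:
√(-2360 + X) = √(-2360 - 1835) = √(-4195) = I*√4195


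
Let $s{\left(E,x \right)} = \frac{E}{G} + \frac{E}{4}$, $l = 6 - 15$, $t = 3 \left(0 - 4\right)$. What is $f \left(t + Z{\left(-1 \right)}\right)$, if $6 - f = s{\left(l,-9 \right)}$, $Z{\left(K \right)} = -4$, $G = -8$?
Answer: $-114$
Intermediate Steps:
$t = -12$ ($t = 3 \left(-4\right) = -12$)
$l = -9$
$s{\left(E,x \right)} = \frac{E}{8}$ ($s{\left(E,x \right)} = \frac{E}{-8} + \frac{E}{4} = E \left(- \frac{1}{8}\right) + E \frac{1}{4} = - \frac{E}{8} + \frac{E}{4} = \frac{E}{8}$)
$f = \frac{57}{8}$ ($f = 6 - \frac{1}{8} \left(-9\right) = 6 - - \frac{9}{8} = 6 + \frac{9}{8} = \frac{57}{8} \approx 7.125$)
$f \left(t + Z{\left(-1 \right)}\right) = \frac{57 \left(-12 - 4\right)}{8} = \frac{57}{8} \left(-16\right) = -114$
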